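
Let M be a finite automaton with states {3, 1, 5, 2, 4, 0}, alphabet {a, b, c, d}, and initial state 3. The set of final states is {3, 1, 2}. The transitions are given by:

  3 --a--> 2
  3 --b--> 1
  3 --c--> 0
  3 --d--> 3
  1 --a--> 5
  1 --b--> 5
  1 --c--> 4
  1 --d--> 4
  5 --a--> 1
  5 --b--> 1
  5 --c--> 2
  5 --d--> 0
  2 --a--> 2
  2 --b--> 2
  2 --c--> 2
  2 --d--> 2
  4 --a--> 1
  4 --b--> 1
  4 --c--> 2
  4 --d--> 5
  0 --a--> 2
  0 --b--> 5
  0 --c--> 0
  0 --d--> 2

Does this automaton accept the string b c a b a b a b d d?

Yes

start at 3
read 'b': 3 → 1
read 'c': 1 → 4
read 'a': 4 → 1
read 'b': 1 → 5
read 'a': 5 → 1
read 'b': 1 → 5
read 'a': 5 → 1
read 'b': 1 → 5
read 'd': 5 → 0
read 'd': 0 → 2
End state 2 is accepting.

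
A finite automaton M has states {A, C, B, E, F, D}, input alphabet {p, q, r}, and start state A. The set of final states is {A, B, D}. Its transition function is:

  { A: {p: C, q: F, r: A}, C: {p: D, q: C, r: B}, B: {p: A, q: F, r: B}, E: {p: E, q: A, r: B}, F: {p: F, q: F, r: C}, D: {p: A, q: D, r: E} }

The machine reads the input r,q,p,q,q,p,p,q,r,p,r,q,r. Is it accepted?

Yes

start at A
read 'r': A → A
read 'q': A → F
read 'p': F → F
read 'q': F → F
read 'q': F → F
read 'p': F → F
read 'p': F → F
read 'q': F → F
read 'r': F → C
read 'p': C → D
read 'r': D → E
read 'q': E → A
read 'r': A → A
End state A is accepting.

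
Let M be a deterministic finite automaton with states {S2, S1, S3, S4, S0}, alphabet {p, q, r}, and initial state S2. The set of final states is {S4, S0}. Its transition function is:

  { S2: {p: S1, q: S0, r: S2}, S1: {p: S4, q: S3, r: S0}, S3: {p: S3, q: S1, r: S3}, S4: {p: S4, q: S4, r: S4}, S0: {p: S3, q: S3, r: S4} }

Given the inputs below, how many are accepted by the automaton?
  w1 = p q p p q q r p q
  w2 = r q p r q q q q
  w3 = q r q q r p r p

w1: S2 → S1 → S3 → S3 → S3 → S1 → S3 → S3 → S3 → S1  → end S1, rejected
w2: S2 → S2 → S0 → S3 → S3 → S1 → S3 → S1 → S3  → end S3, rejected
w3: S2 → S0 → S4 → S4 → S4 → S4 → S4 → S4 → S4  → end S4, accepted

1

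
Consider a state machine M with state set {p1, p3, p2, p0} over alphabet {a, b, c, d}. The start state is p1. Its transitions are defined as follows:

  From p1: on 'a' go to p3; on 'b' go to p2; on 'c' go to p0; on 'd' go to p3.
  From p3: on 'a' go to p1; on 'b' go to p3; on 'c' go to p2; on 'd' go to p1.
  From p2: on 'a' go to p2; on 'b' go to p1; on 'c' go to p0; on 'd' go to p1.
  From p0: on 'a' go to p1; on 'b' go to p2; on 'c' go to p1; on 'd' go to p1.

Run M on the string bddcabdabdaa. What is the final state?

p1 → p2 → p1 → p3 → p2 → p2 → p1 → p3 → p1 → p2 → p1 → p3 → p1

p1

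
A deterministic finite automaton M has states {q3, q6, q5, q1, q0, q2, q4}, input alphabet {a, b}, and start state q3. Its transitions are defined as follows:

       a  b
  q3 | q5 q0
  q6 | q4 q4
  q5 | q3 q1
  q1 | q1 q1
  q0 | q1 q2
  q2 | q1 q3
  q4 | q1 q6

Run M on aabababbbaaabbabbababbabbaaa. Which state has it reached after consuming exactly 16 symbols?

q3 → q5 → q3 → q0 → q1 → q1 → q1 → q1 → q1 → q1 → q1 → q1 → q1 → q1 → q1 → q1 → q1
After 16 symbols: q1.

q1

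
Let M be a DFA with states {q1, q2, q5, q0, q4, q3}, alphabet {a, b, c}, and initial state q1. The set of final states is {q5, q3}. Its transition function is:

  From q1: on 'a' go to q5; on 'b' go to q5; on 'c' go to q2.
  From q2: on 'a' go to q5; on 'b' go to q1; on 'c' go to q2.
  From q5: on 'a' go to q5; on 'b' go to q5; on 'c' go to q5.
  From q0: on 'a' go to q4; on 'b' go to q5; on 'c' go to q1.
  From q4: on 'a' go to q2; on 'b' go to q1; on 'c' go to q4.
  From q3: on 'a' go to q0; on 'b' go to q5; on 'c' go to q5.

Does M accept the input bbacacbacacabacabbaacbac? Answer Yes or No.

start at q1
read 'b': q1 → q5
read 'b': q5 → q5
read 'a': q5 → q5
read 'c': q5 → q5
read 'a': q5 → q5
read 'c': q5 → q5
read 'b': q5 → q5
read 'a': q5 → q5
read 'c': q5 → q5
read 'a': q5 → q5
read 'c': q5 → q5
read 'a': q5 → q5
read 'b': q5 → q5
read 'a': q5 → q5
read 'c': q5 → q5
read 'a': q5 → q5
read 'b': q5 → q5
read 'b': q5 → q5
read 'a': q5 → q5
read 'a': q5 → q5
read 'c': q5 → q5
read 'b': q5 → q5
read 'a': q5 → q5
read 'c': q5 → q5
End state q5 is accepting.

Yes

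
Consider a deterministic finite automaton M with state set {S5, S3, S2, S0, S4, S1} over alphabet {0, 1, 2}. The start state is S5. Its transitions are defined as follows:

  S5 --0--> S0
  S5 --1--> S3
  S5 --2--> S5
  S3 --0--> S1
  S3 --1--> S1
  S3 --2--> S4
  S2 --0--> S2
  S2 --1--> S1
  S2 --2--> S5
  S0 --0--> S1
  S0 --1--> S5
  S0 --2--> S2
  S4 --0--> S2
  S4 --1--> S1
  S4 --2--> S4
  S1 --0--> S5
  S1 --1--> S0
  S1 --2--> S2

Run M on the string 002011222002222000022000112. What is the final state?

Trace: S5 -0-> S0 -0-> S1 -2-> S2 -0-> S2 -1-> S1 -1-> S0 -2-> S2 -2-> S5 -2-> S5 -0-> S0 -0-> S1 -2-> S2 -2-> S5 -2-> S5 -2-> S5 -0-> S0 -0-> S1 -0-> S5 -0-> S0 -2-> S2 -2-> S5 -0-> S0 -0-> S1 -0-> S5 -1-> S3 -1-> S1 -2-> S2

S2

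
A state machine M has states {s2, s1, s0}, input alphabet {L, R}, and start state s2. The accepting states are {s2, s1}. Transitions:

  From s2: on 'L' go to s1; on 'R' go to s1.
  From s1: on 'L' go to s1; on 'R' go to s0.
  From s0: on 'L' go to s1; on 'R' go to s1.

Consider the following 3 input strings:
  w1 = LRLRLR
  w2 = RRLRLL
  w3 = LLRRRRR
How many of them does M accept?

w1: Trace: s2 -L-> s1 -R-> s0 -L-> s1 -R-> s0 -L-> s1 -R-> s0  → end s0, rejected
w2: Trace: s2 -R-> s1 -R-> s0 -L-> s1 -R-> s0 -L-> s1 -L-> s1  → end s1, accepted
w3: Trace: s2 -L-> s1 -L-> s1 -R-> s0 -R-> s1 -R-> s0 -R-> s1 -R-> s0  → end s0, rejected

1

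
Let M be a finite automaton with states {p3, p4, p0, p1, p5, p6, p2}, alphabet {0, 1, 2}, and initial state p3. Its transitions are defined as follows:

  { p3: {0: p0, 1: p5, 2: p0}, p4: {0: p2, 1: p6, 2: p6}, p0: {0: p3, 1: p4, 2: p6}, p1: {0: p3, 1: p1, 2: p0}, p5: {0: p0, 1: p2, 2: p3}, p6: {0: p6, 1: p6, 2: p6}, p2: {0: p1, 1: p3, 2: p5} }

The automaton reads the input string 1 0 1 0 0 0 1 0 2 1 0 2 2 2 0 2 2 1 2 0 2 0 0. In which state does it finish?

p3 → p5 → p0 → p4 → p2 → p1 → p3 → p5 → p0 → p6 → p6 → p6 → p6 → p6 → p6 → p6 → p6 → p6 → p6 → p6 → p6 → p6 → p6 → p6

p6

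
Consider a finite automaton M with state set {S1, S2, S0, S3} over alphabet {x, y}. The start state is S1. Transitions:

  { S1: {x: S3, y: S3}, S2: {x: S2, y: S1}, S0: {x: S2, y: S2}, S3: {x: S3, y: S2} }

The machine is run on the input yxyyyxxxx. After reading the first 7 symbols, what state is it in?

S1 → S3 → S3 → S2 → S1 → S3 → S3 → S3
After 7 symbols: S3.

S3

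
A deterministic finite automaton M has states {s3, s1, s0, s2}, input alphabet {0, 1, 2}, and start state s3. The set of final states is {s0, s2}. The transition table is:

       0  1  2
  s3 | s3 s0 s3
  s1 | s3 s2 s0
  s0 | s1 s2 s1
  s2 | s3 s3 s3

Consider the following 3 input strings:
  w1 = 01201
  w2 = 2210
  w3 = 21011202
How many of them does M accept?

w1:
  start at s3
  read '0': s3 → s3
  read '1': s3 → s0
  read '2': s0 → s1
  read '0': s1 → s3
  read '1': s3 → s0
  end s0, accepted
w2:
  start at s3
  read '2': s3 → s3
  read '2': s3 → s3
  read '1': s3 → s0
  read '0': s0 → s1
  end s1, rejected
w3:
  start at s3
  read '2': s3 → s3
  read '1': s3 → s0
  read '0': s0 → s1
  read '1': s1 → s2
  read '1': s2 → s3
  read '2': s3 → s3
  read '0': s3 → s3
  read '2': s3 → s3
  end s3, rejected

1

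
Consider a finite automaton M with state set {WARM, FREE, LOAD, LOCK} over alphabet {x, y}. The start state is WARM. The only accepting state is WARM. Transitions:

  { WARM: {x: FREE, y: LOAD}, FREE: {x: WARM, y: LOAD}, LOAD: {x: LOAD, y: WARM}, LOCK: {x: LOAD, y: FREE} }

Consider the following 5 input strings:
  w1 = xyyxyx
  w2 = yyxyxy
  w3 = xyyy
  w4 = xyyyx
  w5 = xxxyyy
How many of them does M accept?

1

w1:
  start at WARM
  read 'x': WARM → FREE
  read 'y': FREE → LOAD
  read 'y': LOAD → WARM
  read 'x': WARM → FREE
  read 'y': FREE → LOAD
  read 'x': LOAD → LOAD
  end LOAD, rejected
w2:
  start at WARM
  read 'y': WARM → LOAD
  read 'y': LOAD → WARM
  read 'x': WARM → FREE
  read 'y': FREE → LOAD
  read 'x': LOAD → LOAD
  read 'y': LOAD → WARM
  end WARM, accepted
w3:
  start at WARM
  read 'x': WARM → FREE
  read 'y': FREE → LOAD
  read 'y': LOAD → WARM
  read 'y': WARM → LOAD
  end LOAD, rejected
w4:
  start at WARM
  read 'x': WARM → FREE
  read 'y': FREE → LOAD
  read 'y': LOAD → WARM
  read 'y': WARM → LOAD
  read 'x': LOAD → LOAD
  end LOAD, rejected
w5:
  start at WARM
  read 'x': WARM → FREE
  read 'x': FREE → WARM
  read 'x': WARM → FREE
  read 'y': FREE → LOAD
  read 'y': LOAD → WARM
  read 'y': WARM → LOAD
  end LOAD, rejected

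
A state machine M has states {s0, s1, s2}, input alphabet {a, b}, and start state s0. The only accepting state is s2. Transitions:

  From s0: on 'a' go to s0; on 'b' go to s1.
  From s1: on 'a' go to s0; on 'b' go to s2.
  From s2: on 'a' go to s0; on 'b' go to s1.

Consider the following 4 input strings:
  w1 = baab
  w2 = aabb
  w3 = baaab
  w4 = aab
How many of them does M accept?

1

w1: Trace: s0 -b-> s1 -a-> s0 -a-> s0 -b-> s1  → end s1, rejected
w2: Trace: s0 -a-> s0 -a-> s0 -b-> s1 -b-> s2  → end s2, accepted
w3: Trace: s0 -b-> s1 -a-> s0 -a-> s0 -a-> s0 -b-> s1  → end s1, rejected
w4: Trace: s0 -a-> s0 -a-> s0 -b-> s1  → end s1, rejected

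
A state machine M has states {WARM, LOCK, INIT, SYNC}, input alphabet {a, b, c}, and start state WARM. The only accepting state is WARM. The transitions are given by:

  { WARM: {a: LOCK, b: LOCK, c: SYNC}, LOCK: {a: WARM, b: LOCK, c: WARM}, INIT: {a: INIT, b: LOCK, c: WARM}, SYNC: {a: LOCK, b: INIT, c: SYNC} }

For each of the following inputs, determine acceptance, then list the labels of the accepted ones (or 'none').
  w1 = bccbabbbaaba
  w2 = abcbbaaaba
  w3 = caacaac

w1:
  start at WARM
  read 'b': WARM → LOCK
  read 'c': LOCK → WARM
  read 'c': WARM → SYNC
  read 'b': SYNC → INIT
  read 'a': INIT → INIT
  read 'b': INIT → LOCK
  read 'b': LOCK → LOCK
  read 'b': LOCK → LOCK
  read 'a': LOCK → WARM
  read 'a': WARM → LOCK
  read 'b': LOCK → LOCK
  read 'a': LOCK → WARM
  end WARM, accepted
w2:
  start at WARM
  read 'a': WARM → LOCK
  read 'b': LOCK → LOCK
  read 'c': LOCK → WARM
  read 'b': WARM → LOCK
  read 'b': LOCK → LOCK
  read 'a': LOCK → WARM
  read 'a': WARM → LOCK
  read 'a': LOCK → WARM
  read 'b': WARM → LOCK
  read 'a': LOCK → WARM
  end WARM, accepted
w3:
  start at WARM
  read 'c': WARM → SYNC
  read 'a': SYNC → LOCK
  read 'a': LOCK → WARM
  read 'c': WARM → SYNC
  read 'a': SYNC → LOCK
  read 'a': LOCK → WARM
  read 'c': WARM → SYNC
  end SYNC, rejected

w1, w2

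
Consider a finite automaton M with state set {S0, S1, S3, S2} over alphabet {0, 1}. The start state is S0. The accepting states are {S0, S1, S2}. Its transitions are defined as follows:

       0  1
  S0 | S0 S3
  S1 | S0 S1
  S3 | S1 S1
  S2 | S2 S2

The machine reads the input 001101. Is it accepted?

No

Trace: S0 -0-> S0 -0-> S0 -1-> S3 -1-> S1 -0-> S0 -1-> S3
End state S3 is not accepting.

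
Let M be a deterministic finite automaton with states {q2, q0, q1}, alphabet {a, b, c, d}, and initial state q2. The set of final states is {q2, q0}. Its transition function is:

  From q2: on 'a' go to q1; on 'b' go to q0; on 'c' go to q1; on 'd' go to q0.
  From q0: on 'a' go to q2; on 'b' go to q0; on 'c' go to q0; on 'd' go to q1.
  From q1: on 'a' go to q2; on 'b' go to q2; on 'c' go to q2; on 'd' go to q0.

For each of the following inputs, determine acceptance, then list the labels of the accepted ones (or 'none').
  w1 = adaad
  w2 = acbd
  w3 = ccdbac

w1

w1:
  start at q2
  read 'a': q2 → q1
  read 'd': q1 → q0
  read 'a': q0 → q2
  read 'a': q2 → q1
  read 'd': q1 → q0
  end q0, accepted
w2:
  start at q2
  read 'a': q2 → q1
  read 'c': q1 → q2
  read 'b': q2 → q0
  read 'd': q0 → q1
  end q1, rejected
w3:
  start at q2
  read 'c': q2 → q1
  read 'c': q1 → q2
  read 'd': q2 → q0
  read 'b': q0 → q0
  read 'a': q0 → q2
  read 'c': q2 → q1
  end q1, rejected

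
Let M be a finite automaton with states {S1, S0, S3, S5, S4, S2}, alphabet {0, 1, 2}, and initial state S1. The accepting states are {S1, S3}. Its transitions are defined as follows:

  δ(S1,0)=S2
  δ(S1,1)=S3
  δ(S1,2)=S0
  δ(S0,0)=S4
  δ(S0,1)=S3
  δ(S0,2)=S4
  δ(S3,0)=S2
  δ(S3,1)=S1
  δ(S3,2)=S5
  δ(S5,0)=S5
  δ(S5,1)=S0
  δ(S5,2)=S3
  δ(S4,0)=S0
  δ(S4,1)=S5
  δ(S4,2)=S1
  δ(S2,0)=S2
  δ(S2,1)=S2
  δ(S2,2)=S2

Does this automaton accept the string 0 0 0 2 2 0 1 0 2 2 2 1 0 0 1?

No

start at S1
read '0': S1 → S2
read '0': S2 → S2
read '0': S2 → S2
read '2': S2 → S2
read '2': S2 → S2
read '0': S2 → S2
read '1': S2 → S2
read '0': S2 → S2
read '2': S2 → S2
read '2': S2 → S2
read '2': S2 → S2
read '1': S2 → S2
read '0': S2 → S2
read '0': S2 → S2
read '1': S2 → S2
End state S2 is not accepting.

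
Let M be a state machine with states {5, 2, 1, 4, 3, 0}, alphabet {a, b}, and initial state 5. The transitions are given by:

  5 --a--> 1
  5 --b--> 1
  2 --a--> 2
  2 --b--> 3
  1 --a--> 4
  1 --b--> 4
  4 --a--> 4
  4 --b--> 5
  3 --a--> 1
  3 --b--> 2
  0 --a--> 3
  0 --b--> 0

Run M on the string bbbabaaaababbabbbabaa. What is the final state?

5 → 1 → 4 → 5 → 1 → 4 → 4 → 4 → 4 → 4 → 5 → 1 → 4 → 5 → 1 → 4 → 5 → 1 → 4 → 5 → 1 → 4

4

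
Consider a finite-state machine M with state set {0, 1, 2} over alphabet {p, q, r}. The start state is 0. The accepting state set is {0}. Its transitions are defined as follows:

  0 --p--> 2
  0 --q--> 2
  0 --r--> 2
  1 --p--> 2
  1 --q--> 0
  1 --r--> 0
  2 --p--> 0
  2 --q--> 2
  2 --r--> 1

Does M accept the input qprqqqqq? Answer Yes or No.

Trace: 0 -q-> 2 -p-> 0 -r-> 2 -q-> 2 -q-> 2 -q-> 2 -q-> 2 -q-> 2
End state 2 is not accepting.

No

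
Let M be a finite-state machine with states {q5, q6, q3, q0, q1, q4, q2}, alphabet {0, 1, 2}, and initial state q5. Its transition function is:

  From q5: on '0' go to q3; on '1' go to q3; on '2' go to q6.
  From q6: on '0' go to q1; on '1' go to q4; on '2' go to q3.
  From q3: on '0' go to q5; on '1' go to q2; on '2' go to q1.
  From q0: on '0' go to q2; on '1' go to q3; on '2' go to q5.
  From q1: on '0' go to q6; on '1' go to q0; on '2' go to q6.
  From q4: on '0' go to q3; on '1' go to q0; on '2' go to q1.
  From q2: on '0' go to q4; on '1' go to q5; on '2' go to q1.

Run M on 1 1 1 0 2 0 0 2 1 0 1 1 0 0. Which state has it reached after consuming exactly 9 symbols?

q4

start at q5
read '1': q5 → q3
read '1': q3 → q2
read '1': q2 → q5
read '0': q5 → q3
read '2': q3 → q1
read '0': q1 → q6
read '0': q6 → q1
read '2': q1 → q6
read '1': q6 → q4
After 9 symbols: q4.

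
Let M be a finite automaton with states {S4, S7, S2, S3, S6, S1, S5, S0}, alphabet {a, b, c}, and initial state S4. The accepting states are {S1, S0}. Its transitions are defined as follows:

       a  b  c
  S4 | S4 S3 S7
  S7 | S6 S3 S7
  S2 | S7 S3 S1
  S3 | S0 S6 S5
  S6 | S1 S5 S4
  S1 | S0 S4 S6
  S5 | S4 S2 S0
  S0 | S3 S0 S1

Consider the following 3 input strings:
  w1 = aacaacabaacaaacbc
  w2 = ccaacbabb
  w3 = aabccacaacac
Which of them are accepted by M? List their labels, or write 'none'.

none

w1:
  start at S4
  read 'a': S4 → S4
  read 'a': S4 → S4
  read 'c': S4 → S7
  read 'a': S7 → S6
  read 'a': S6 → S1
  read 'c': S1 → S6
  read 'a': S6 → S1
  read 'b': S1 → S4
  read 'a': S4 → S4
  read 'a': S4 → S4
  read 'c': S4 → S7
  read 'a': S7 → S6
  read 'a': S6 → S1
  read 'a': S1 → S0
  read 'c': S0 → S1
  read 'b': S1 → S4
  read 'c': S4 → S7
  end S7, rejected
w2:
  start at S4
  read 'c': S4 → S7
  read 'c': S7 → S7
  read 'a': S7 → S6
  read 'a': S6 → S1
  read 'c': S1 → S6
  read 'b': S6 → S5
  read 'a': S5 → S4
  read 'b': S4 → S3
  read 'b': S3 → S6
  end S6, rejected
w3:
  start at S4
  read 'a': S4 → S4
  read 'a': S4 → S4
  read 'b': S4 → S3
  read 'c': S3 → S5
  read 'c': S5 → S0
  read 'a': S0 → S3
  read 'c': S3 → S5
  read 'a': S5 → S4
  read 'a': S4 → S4
  read 'c': S4 → S7
  read 'a': S7 → S6
  read 'c': S6 → S4
  end S4, rejected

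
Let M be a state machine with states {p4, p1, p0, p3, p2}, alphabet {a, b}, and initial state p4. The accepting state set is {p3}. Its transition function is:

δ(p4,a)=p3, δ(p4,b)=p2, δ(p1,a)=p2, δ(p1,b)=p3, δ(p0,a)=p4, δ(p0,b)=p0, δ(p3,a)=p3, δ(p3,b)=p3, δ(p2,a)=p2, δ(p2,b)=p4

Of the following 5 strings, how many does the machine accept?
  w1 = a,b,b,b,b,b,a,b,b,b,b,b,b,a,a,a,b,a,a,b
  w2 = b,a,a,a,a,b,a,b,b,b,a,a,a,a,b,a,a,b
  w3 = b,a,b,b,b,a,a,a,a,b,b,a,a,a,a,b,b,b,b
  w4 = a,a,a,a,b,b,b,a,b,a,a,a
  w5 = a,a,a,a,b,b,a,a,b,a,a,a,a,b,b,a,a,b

5

w1: Trace: p4 -a-> p3 -b-> p3 -b-> p3 -b-> p3 -b-> p3 -b-> p3 -a-> p3 -b-> p3 -b-> p3 -b-> p3 -b-> p3 -b-> p3 -b-> p3 -a-> p3 -a-> p3 -a-> p3 -b-> p3 -a-> p3 -a-> p3 -b-> p3  → end p3, accepted
w2: Trace: p4 -b-> p2 -a-> p2 -a-> p2 -a-> p2 -a-> p2 -b-> p4 -a-> p3 -b-> p3 -b-> p3 -b-> p3 -a-> p3 -a-> p3 -a-> p3 -a-> p3 -b-> p3 -a-> p3 -a-> p3 -b-> p3  → end p3, accepted
w3: Trace: p4 -b-> p2 -a-> p2 -b-> p4 -b-> p2 -b-> p4 -a-> p3 -a-> p3 -a-> p3 -a-> p3 -b-> p3 -b-> p3 -a-> p3 -a-> p3 -a-> p3 -a-> p3 -b-> p3 -b-> p3 -b-> p3 -b-> p3  → end p3, accepted
w4: Trace: p4 -a-> p3 -a-> p3 -a-> p3 -a-> p3 -b-> p3 -b-> p3 -b-> p3 -a-> p3 -b-> p3 -a-> p3 -a-> p3 -a-> p3  → end p3, accepted
w5: Trace: p4 -a-> p3 -a-> p3 -a-> p3 -a-> p3 -b-> p3 -b-> p3 -a-> p3 -a-> p3 -b-> p3 -a-> p3 -a-> p3 -a-> p3 -a-> p3 -b-> p3 -b-> p3 -a-> p3 -a-> p3 -b-> p3  → end p3, accepted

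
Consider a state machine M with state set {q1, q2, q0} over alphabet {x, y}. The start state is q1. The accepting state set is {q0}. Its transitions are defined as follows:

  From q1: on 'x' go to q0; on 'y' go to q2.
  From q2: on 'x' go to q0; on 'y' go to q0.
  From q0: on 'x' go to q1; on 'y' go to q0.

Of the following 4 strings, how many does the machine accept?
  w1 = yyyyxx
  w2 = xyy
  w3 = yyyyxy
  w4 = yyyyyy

w1: q1 → q2 → q0 → q0 → q0 → q1 → q0  → end q0, accepted
w2: q1 → q0 → q0 → q0  → end q0, accepted
w3: q1 → q2 → q0 → q0 → q0 → q1 → q2  → end q2, rejected
w4: q1 → q2 → q0 → q0 → q0 → q0 → q0  → end q0, accepted

3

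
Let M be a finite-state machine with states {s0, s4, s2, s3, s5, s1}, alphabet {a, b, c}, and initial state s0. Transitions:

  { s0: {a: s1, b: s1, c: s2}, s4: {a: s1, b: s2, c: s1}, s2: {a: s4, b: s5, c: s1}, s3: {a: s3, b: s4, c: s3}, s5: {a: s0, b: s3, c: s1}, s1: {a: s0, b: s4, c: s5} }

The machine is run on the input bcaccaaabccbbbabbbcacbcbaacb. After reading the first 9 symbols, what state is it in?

s1

s0 → s1 → s5 → s0 → s2 → s1 → s0 → s1 → s0 → s1
After 9 symbols: s1.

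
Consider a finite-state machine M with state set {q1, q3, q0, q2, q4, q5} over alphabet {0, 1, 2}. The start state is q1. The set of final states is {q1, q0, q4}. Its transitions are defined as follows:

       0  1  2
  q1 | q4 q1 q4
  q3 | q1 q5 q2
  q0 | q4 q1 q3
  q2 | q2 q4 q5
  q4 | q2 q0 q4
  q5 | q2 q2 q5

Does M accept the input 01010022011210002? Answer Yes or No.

start at q1
read '0': q1 → q4
read '1': q4 → q0
read '0': q0 → q4
read '1': q4 → q0
read '0': q0 → q4
read '0': q4 → q2
read '2': q2 → q5
read '2': q5 → q5
read '0': q5 → q2
read '1': q2 → q4
read '1': q4 → q0
read '2': q0 → q3
read '1': q3 → q5
read '0': q5 → q2
read '0': q2 → q2
read '0': q2 → q2
read '2': q2 → q5
End state q5 is not accepting.

No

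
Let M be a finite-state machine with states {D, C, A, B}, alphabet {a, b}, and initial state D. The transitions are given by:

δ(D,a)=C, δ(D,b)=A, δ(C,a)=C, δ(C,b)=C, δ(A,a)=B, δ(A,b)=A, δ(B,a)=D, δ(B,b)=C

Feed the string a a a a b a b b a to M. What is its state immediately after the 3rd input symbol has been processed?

C

start at D
read 'a': D → C
read 'a': C → C
read 'a': C → C
After 3 symbols: C.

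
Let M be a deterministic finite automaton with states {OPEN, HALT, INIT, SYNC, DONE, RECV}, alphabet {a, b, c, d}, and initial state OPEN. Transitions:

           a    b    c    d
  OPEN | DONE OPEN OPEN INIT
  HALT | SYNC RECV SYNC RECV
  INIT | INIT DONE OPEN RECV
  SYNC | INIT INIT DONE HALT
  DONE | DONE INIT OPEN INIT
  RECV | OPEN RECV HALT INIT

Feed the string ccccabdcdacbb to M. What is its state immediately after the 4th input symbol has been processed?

OPEN

Trace: OPEN -c-> OPEN -c-> OPEN -c-> OPEN -c-> OPEN
After 4 symbols: OPEN.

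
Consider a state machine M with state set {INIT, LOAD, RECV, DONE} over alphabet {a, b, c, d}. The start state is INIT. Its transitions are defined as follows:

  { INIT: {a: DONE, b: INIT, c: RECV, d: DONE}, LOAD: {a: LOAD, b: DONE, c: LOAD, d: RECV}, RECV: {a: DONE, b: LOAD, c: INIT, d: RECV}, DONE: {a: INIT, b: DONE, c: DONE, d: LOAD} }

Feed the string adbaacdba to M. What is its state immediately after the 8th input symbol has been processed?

Trace: INIT -a-> DONE -d-> LOAD -b-> DONE -a-> INIT -a-> DONE -c-> DONE -d-> LOAD -b-> DONE
After 8 symbols: DONE.

DONE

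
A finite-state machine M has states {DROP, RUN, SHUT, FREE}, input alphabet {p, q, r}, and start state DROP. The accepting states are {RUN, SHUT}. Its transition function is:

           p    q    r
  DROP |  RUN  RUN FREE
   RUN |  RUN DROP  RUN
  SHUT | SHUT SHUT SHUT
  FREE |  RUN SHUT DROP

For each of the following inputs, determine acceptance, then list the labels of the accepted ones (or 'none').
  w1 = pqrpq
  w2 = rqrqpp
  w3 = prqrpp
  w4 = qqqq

w2, w3

w1: DROP → RUN → DROP → FREE → RUN → DROP  → end DROP, rejected
w2: DROP → FREE → SHUT → SHUT → SHUT → SHUT → SHUT  → end SHUT, accepted
w3: DROP → RUN → RUN → DROP → FREE → RUN → RUN  → end RUN, accepted
w4: DROP → RUN → DROP → RUN → DROP  → end DROP, rejected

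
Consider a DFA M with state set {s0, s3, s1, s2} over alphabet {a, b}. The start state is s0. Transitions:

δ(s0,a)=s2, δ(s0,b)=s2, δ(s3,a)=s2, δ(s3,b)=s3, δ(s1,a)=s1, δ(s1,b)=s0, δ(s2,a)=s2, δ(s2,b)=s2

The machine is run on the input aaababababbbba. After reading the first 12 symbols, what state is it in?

s2

s0 → s2 → s2 → s2 → s2 → s2 → s2 → s2 → s2 → s2 → s2 → s2 → s2
After 12 symbols: s2.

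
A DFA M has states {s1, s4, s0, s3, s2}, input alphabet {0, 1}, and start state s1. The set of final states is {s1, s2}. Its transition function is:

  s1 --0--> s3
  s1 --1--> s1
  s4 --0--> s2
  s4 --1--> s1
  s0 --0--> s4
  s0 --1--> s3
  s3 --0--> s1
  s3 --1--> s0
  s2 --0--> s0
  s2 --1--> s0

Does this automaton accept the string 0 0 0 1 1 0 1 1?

start at s1
read '0': s1 → s3
read '0': s3 → s1
read '0': s1 → s3
read '1': s3 → s0
read '1': s0 → s3
read '0': s3 → s1
read '1': s1 → s1
read '1': s1 → s1
End state s1 is accepting.

Yes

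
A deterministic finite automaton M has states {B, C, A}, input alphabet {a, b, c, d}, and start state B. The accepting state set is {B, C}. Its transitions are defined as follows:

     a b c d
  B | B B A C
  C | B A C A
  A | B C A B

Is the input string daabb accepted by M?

start at B
read 'd': B → C
read 'a': C → B
read 'a': B → B
read 'b': B → B
read 'b': B → B
End state B is accepting.

Yes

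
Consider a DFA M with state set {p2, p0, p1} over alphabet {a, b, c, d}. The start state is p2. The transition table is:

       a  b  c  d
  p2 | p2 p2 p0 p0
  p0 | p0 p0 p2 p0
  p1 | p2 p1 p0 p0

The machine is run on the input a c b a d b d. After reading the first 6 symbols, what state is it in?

Trace: p2 -a-> p2 -c-> p0 -b-> p0 -a-> p0 -d-> p0 -b-> p0
After 6 symbols: p0.

p0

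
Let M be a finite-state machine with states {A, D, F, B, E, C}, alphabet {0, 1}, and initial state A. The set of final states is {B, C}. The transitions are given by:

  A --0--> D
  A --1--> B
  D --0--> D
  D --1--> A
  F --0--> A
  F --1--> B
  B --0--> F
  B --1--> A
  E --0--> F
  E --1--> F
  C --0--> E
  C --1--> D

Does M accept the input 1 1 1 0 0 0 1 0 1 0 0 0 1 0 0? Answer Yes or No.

start at A
read '1': A → B
read '1': B → A
read '1': A → B
read '0': B → F
read '0': F → A
read '0': A → D
read '1': D → A
read '0': A → D
read '1': D → A
read '0': A → D
read '0': D → D
read '0': D → D
read '1': D → A
read '0': A → D
read '0': D → D
End state D is not accepting.

No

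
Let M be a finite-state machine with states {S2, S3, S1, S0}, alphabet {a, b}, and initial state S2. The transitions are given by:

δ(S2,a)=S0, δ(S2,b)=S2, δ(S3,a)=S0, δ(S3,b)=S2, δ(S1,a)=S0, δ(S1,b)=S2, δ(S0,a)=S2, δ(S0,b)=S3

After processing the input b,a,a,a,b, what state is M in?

S3

S2 → S2 → S0 → S2 → S0 → S3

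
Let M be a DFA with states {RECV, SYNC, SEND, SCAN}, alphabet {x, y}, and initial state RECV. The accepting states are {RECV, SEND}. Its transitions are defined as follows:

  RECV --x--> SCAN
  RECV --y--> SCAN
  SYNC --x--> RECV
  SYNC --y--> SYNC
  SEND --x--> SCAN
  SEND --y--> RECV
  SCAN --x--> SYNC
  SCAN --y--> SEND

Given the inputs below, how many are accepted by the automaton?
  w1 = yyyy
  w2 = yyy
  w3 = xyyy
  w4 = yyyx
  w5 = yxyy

1

w1: RECV → SCAN → SEND → RECV → SCAN  → end SCAN, rejected
w2: RECV → SCAN → SEND → RECV  → end RECV, accepted
w3: RECV → SCAN → SEND → RECV → SCAN  → end SCAN, rejected
w4: RECV → SCAN → SEND → RECV → SCAN  → end SCAN, rejected
w5: RECV → SCAN → SYNC → SYNC → SYNC  → end SYNC, rejected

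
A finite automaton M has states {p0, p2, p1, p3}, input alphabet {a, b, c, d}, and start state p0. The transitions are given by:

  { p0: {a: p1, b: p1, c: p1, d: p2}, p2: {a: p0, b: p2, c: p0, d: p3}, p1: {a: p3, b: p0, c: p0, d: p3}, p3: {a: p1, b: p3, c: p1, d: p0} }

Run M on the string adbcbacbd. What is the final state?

p3

p0 → p1 → p3 → p3 → p1 → p0 → p1 → p0 → p1 → p3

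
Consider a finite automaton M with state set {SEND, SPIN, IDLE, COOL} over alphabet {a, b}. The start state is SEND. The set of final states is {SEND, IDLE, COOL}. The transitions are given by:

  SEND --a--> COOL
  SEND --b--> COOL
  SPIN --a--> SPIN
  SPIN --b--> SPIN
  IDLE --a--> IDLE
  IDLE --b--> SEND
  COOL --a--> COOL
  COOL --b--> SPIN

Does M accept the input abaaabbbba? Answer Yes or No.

No

start at SEND
read 'a': SEND → COOL
read 'b': COOL → SPIN
read 'a': SPIN → SPIN
read 'a': SPIN → SPIN
read 'a': SPIN → SPIN
read 'b': SPIN → SPIN
read 'b': SPIN → SPIN
read 'b': SPIN → SPIN
read 'b': SPIN → SPIN
read 'a': SPIN → SPIN
End state SPIN is not accepting.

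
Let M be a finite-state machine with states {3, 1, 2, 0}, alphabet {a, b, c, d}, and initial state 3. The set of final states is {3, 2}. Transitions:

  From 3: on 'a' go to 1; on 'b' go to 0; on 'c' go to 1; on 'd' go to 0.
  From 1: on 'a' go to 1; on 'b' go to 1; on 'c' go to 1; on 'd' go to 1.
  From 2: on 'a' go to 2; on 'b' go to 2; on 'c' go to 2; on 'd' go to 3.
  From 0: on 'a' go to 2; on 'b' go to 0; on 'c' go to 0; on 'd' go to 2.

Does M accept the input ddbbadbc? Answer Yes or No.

No

start at 3
read 'd': 3 → 0
read 'd': 0 → 2
read 'b': 2 → 2
read 'b': 2 → 2
read 'a': 2 → 2
read 'd': 2 → 3
read 'b': 3 → 0
read 'c': 0 → 0
End state 0 is not accepting.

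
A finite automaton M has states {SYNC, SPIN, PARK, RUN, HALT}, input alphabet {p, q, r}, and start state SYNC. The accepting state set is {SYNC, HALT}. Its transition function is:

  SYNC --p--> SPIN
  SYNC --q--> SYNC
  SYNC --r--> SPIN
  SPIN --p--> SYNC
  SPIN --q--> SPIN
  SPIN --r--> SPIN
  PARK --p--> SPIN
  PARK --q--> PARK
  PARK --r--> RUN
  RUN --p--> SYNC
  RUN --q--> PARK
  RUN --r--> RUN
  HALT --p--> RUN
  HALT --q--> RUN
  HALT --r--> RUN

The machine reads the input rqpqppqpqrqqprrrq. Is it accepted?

No

SYNC → SPIN → SPIN → SYNC → SYNC → SPIN → SYNC → SYNC → SPIN → SPIN → SPIN → SPIN → SPIN → SYNC → SPIN → SPIN → SPIN → SPIN
End state SPIN is not accepting.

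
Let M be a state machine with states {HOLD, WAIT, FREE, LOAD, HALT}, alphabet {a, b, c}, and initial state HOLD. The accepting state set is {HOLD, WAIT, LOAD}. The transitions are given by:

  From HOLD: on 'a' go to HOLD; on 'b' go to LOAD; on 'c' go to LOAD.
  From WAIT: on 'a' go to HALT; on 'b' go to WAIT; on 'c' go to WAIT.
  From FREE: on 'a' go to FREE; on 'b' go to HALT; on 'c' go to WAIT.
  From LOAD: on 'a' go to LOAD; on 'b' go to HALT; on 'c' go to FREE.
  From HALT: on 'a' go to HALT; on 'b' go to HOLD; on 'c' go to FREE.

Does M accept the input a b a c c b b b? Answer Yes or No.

Trace: HOLD -a-> HOLD -b-> LOAD -a-> LOAD -c-> FREE -c-> WAIT -b-> WAIT -b-> WAIT -b-> WAIT
End state WAIT is accepting.

Yes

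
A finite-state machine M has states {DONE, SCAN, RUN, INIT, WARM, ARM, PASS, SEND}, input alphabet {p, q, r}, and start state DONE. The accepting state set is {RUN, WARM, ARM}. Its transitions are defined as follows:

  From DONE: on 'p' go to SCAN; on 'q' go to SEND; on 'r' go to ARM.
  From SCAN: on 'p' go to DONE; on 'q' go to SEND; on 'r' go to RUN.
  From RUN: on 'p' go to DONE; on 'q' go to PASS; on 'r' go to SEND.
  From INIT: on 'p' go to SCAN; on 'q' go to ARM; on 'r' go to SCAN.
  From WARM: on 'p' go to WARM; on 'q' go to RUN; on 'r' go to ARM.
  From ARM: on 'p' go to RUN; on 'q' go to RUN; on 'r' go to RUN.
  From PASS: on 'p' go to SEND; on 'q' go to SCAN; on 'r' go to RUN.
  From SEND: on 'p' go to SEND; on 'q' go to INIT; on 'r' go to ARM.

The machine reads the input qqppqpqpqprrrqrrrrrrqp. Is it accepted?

Trace: DONE -q-> SEND -q-> INIT -p-> SCAN -p-> DONE -q-> SEND -p-> SEND -q-> INIT -p-> SCAN -q-> SEND -p-> SEND -r-> ARM -r-> RUN -r-> SEND -q-> INIT -r-> SCAN -r-> RUN -r-> SEND -r-> ARM -r-> RUN -r-> SEND -q-> INIT -p-> SCAN
End state SCAN is not accepting.

No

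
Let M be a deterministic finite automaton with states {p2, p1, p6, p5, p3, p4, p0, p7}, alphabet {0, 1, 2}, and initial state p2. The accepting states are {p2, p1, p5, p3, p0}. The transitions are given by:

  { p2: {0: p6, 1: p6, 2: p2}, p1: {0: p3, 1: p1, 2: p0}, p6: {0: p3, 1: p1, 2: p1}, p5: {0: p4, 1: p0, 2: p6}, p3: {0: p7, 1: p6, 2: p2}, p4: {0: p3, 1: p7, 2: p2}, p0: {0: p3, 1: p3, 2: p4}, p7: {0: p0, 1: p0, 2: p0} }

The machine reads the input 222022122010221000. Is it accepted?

Yes

p2 → p2 → p2 → p2 → p6 → p1 → p0 → p3 → p2 → p2 → p6 → p1 → p3 → p2 → p2 → p6 → p3 → p7 → p0
End state p0 is accepting.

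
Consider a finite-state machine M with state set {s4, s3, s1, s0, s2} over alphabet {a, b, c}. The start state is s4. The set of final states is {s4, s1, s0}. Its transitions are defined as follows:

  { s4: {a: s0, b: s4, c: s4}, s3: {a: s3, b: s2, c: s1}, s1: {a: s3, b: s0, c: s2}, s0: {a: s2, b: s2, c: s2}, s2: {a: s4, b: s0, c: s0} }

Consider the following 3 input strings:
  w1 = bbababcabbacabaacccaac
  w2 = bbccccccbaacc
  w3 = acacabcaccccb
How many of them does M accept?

w1: s4 → s4 → s4 → s0 → s2 → s4 → s4 → s4 → s0 → s2 → s0 → s2 → s0 → s2 → s0 → s2 → s4 → s4 → s4 → s4 → s0 → s2 → s0  → end s0, accepted
w2: s4 → s4 → s4 → s4 → s4 → s4 → s4 → s4 → s4 → s4 → s0 → s2 → s0 → s2  → end s2, rejected
w3: s4 → s0 → s2 → s4 → s4 → s0 → s2 → s0 → s2 → s0 → s2 → s0 → s2 → s0  → end s0, accepted

2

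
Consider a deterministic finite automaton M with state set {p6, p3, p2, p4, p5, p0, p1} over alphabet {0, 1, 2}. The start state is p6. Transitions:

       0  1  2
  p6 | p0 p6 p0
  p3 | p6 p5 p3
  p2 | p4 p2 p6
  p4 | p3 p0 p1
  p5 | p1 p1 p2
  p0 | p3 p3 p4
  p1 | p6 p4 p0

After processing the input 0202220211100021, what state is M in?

Trace: p6 -0-> p0 -2-> p4 -0-> p3 -2-> p3 -2-> p3 -2-> p3 -0-> p6 -2-> p0 -1-> p3 -1-> p5 -1-> p1 -0-> p6 -0-> p0 -0-> p3 -2-> p3 -1-> p5

p5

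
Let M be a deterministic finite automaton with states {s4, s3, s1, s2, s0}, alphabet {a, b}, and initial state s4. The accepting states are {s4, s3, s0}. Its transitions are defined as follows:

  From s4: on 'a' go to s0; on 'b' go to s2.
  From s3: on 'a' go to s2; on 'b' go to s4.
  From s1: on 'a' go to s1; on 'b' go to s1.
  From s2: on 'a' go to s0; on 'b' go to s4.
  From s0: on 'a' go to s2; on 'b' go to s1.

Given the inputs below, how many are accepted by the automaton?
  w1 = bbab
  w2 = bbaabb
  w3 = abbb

0

w1:
  start at s4
  read 'b': s4 → s2
  read 'b': s2 → s4
  read 'a': s4 → s0
  read 'b': s0 → s1
  end s1, rejected
w2:
  start at s4
  read 'b': s4 → s2
  read 'b': s2 → s4
  read 'a': s4 → s0
  read 'a': s0 → s2
  read 'b': s2 → s4
  read 'b': s4 → s2
  end s2, rejected
w3:
  start at s4
  read 'a': s4 → s0
  read 'b': s0 → s1
  read 'b': s1 → s1
  read 'b': s1 → s1
  end s1, rejected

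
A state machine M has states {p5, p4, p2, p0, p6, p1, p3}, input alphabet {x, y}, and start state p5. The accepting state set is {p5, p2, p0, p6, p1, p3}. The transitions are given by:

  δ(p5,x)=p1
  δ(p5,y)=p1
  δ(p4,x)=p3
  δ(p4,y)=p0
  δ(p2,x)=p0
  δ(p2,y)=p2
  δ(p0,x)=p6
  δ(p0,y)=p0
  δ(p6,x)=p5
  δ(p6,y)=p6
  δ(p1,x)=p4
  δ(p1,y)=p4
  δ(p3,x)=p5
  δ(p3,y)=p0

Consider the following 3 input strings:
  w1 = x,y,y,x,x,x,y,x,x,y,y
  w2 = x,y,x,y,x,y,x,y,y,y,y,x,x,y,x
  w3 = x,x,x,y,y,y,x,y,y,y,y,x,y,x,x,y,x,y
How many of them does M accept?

w1: p5 → p1 → p4 → p0 → p6 → p5 → p1 → p4 → p3 → p5 → p1 → p4  → end p4, rejected
w2: p5 → p1 → p4 → p3 → p0 → p6 → p6 → p5 → p1 → p4 → p0 → p0 → p6 → p5 → p1 → p4  → end p4, rejected
w3: p5 → p1 → p4 → p3 → p0 → p0 → p0 → p6 → p6 → p6 → p6 → p6 → p5 → p1 → p4 → p3 → p0 → p6 → p6  → end p6, accepted

1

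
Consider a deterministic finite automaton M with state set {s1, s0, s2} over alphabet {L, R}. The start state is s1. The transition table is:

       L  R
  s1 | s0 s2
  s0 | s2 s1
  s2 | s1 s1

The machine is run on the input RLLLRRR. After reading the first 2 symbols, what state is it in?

s1

Trace: s1 -R-> s2 -L-> s1
After 2 symbols: s1.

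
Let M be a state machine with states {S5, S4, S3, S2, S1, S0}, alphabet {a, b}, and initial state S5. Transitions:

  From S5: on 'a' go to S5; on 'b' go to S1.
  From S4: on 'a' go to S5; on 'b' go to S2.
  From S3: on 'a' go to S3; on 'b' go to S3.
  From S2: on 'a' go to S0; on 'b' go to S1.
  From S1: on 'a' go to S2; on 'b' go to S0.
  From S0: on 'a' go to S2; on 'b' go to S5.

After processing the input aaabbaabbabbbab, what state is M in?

start at S5
read 'a': S5 → S5
read 'a': S5 → S5
read 'a': S5 → S5
read 'b': S5 → S1
read 'b': S1 → S0
read 'a': S0 → S2
read 'a': S2 → S0
read 'b': S0 → S5
read 'b': S5 → S1
read 'a': S1 → S2
read 'b': S2 → S1
read 'b': S1 → S0
read 'b': S0 → S5
read 'a': S5 → S5
read 'b': S5 → S1

S1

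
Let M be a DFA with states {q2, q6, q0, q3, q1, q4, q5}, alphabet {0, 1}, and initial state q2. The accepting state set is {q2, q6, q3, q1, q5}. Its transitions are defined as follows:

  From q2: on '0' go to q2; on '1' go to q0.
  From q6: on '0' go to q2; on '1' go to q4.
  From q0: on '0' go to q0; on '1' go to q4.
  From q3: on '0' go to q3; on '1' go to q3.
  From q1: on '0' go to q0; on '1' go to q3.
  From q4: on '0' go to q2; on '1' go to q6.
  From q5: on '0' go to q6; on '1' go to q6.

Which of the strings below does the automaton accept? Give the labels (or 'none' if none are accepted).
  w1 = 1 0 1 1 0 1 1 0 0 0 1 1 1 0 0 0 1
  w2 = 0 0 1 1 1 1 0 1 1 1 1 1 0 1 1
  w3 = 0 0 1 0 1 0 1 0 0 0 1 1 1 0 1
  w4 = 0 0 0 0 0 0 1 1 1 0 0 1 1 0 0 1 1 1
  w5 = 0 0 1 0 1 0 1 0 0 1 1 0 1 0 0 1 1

w4, w5

w1:
  start at q2
  read '1': q2 → q0
  read '0': q0 → q0
  read '1': q0 → q4
  read '1': q4 → q6
  read '0': q6 → q2
  read '1': q2 → q0
  read '1': q0 → q4
  read '0': q4 → q2
  read '0': q2 → q2
  read '0': q2 → q2
  read '1': q2 → q0
  read '1': q0 → q4
  read '1': q4 → q6
  read '0': q6 → q2
  read '0': q2 → q2
  read '0': q2 → q2
  read '1': q2 → q0
  end q0, rejected
w2:
  start at q2
  read '0': q2 → q2
  read '0': q2 → q2
  read '1': q2 → q0
  read '1': q0 → q4
  read '1': q4 → q6
  read '1': q6 → q4
  read '0': q4 → q2
  read '1': q2 → q0
  read '1': q0 → q4
  read '1': q4 → q6
  read '1': q6 → q4
  read '1': q4 → q6
  read '0': q6 → q2
  read '1': q2 → q0
  read '1': q0 → q4
  end q4, rejected
w3:
  start at q2
  read '0': q2 → q2
  read '0': q2 → q2
  read '1': q2 → q0
  read '0': q0 → q0
  read '1': q0 → q4
  read '0': q4 → q2
  read '1': q2 → q0
  read '0': q0 → q0
  read '0': q0 → q0
  read '0': q0 → q0
  read '1': q0 → q4
  read '1': q4 → q6
  read '1': q6 → q4
  read '0': q4 → q2
  read '1': q2 → q0
  end q0, rejected
w4:
  start at q2
  read '0': q2 → q2
  read '0': q2 → q2
  read '0': q2 → q2
  read '0': q2 → q2
  read '0': q2 → q2
  read '0': q2 → q2
  read '1': q2 → q0
  read '1': q0 → q4
  read '1': q4 → q6
  read '0': q6 → q2
  read '0': q2 → q2
  read '1': q2 → q0
  read '1': q0 → q4
  read '0': q4 → q2
  read '0': q2 → q2
  read '1': q2 → q0
  read '1': q0 → q4
  read '1': q4 → q6
  end q6, accepted
w5:
  start at q2
  read '0': q2 → q2
  read '0': q2 → q2
  read '1': q2 → q0
  read '0': q0 → q0
  read '1': q0 → q4
  read '0': q4 → q2
  read '1': q2 → q0
  read '0': q0 → q0
  read '0': q0 → q0
  read '1': q0 → q4
  read '1': q4 → q6
  read '0': q6 → q2
  read '1': q2 → q0
  read '0': q0 → q0
  read '0': q0 → q0
  read '1': q0 → q4
  read '1': q4 → q6
  end q6, accepted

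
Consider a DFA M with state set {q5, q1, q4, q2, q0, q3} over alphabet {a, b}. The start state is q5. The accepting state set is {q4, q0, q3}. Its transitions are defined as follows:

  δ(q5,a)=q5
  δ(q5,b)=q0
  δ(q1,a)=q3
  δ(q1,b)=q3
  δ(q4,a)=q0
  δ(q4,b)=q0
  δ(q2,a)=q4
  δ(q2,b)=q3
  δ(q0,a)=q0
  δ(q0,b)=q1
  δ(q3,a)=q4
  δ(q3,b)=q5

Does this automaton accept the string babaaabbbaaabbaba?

No

Trace: q5 -b-> q0 -a-> q0 -b-> q1 -a-> q3 -a-> q4 -a-> q0 -b-> q1 -b-> q3 -b-> q5 -a-> q5 -a-> q5 -a-> q5 -b-> q0 -b-> q1 -a-> q3 -b-> q5 -a-> q5
End state q5 is not accepting.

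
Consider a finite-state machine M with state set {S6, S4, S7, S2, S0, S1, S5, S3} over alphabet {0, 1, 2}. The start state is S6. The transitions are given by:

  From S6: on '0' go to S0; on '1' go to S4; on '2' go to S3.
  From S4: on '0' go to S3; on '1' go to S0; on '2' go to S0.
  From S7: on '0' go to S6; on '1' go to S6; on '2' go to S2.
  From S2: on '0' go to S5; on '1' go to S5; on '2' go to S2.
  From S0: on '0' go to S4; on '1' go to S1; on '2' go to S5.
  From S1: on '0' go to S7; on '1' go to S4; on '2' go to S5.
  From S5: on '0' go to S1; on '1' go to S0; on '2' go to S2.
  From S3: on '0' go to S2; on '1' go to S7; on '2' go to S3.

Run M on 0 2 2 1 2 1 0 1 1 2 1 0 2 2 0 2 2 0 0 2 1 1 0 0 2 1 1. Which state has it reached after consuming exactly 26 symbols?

S7

Trace: S6 -0-> S0 -2-> S5 -2-> S2 -1-> S5 -2-> S2 -1-> S5 -0-> S1 -1-> S4 -1-> S0 -2-> S5 -1-> S0 -0-> S4 -2-> S0 -2-> S5 -0-> S1 -2-> S5 -2-> S2 -0-> S5 -0-> S1 -2-> S5 -1-> S0 -1-> S1 -0-> S7 -0-> S6 -2-> S3 -1-> S7
After 26 symbols: S7.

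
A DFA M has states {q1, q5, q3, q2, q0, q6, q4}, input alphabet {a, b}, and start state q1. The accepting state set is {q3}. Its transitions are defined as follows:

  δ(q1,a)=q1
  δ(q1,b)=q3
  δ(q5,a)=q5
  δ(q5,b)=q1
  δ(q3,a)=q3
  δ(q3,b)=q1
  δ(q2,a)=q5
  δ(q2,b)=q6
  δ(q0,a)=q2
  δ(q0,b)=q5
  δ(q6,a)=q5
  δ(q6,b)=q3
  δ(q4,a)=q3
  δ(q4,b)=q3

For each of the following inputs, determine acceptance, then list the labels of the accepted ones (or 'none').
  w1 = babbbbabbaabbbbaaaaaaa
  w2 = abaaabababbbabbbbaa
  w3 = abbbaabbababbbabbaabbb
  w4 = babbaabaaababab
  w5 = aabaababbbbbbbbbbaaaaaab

w1, w4, w5

w1: q1 → q3 → q3 → q1 → q3 → q1 → q3 → q3 → q1 → q3 → q3 → q3 → q1 → q3 → q1 → q3 → q3 → q3 → q3 → q3 → q3 → q3 → q3  → end q3, accepted
w2: q1 → q1 → q3 → q3 → q3 → q3 → q1 → q1 → q3 → q3 → q1 → q3 → q1 → q1 → q3 → q1 → q3 → q1 → q1 → q1  → end q1, rejected
w3: q1 → q1 → q3 → q1 → q3 → q3 → q3 → q1 → q3 → q3 → q1 → q1 → q3 → q1 → q3 → q3 → q1 → q3 → q3 → q3 → q1 → q3 → q1  → end q1, rejected
w4: q1 → q3 → q3 → q1 → q3 → q3 → q3 → q1 → q1 → q1 → q1 → q3 → q3 → q1 → q1 → q3  → end q3, accepted
w5: q1 → q1 → q1 → q3 → q3 → q3 → q1 → q1 → q3 → q1 → q3 → q1 → q3 → q1 → q3 → q1 → q3 → q1 → q1 → q1 → q1 → q1 → q1 → q1 → q3  → end q3, accepted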